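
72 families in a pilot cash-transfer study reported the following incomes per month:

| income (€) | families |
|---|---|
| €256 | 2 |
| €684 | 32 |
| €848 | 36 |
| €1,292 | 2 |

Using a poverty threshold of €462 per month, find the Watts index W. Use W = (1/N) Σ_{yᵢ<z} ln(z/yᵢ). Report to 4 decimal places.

0.0164

Incomes under z: 2×€256 (q = 2 of N = 72).
Log gaps: ln(462/256) = 0.5904 (×2).
W = 1.180775 / 72 = 0.0164.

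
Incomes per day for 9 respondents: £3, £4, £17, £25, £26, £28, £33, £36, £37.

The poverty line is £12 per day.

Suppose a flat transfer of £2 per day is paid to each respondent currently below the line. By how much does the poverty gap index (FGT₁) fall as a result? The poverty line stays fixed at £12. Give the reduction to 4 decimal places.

0.0370

Before: below the line — £3, £4; poverty gap index (FGT₁) = 0.157407.
After the £2 transfer: below the line — £5, £6; poverty gap index (FGT₁) = 0.120370.
Reduction = 0.157407 − 0.120370 = 0.0370.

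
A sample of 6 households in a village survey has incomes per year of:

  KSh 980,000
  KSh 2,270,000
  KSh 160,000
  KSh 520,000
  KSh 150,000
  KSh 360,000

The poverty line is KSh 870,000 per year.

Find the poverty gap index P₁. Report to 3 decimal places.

0.439

Incomes under z: KSh 150,000, KSh 160,000, KSh 360,000, KSh 520,000 (q = 4 of N = 6).
Normalized shortfalls: (870000−150000)/870000 = 0.8276; (870000−160000)/870000 = 0.8161; (870000−360000)/870000 = 0.5862; (870000−520000)/870000 = 0.4023.
Σ = 2.632184. Dividing by the full population N = 6 gives P₁ = 0.439.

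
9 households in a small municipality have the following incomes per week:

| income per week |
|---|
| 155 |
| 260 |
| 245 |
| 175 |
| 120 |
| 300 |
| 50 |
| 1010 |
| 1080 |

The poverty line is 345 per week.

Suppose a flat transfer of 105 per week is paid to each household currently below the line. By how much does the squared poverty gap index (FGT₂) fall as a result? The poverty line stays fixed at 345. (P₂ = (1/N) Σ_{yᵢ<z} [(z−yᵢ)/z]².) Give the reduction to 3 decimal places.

0.149

Before: below the line — 50, 120, 155, 175, 245, 260, 300; squared poverty gap index (FGT₂) = 0.20715.
After the 105 transfer: below the line — 155, 225, 260, 280; squared poverty gap index (FGT₂) = 0.05783.
Reduction = 0.20715 − 0.05783 = 0.149.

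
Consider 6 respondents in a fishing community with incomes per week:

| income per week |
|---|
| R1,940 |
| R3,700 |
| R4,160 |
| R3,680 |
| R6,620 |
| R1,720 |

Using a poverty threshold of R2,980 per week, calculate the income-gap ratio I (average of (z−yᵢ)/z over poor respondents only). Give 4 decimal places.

Below the line: R1,720, R1,940 (q = 2 of N = 6).
Shortfall ratios (z−y)/z: 0.4228, 0.3490; sum = 0.771812.
I averages over the q = 2 poor units only: 0.771812 / 2 = 0.3859.

0.3859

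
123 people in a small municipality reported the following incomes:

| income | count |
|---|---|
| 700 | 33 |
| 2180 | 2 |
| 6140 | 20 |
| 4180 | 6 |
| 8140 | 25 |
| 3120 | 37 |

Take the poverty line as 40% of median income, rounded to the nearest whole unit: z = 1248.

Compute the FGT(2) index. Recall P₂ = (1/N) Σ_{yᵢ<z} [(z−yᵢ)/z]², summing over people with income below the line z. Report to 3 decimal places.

0.052

Below the line: 33×700 (q = 33 of N = 123).
Gap ratios (z−y)/z: (1248−700)/1248 = 0.4391 (×33).
Squared: 0.1928 (×33).
Sum = 6.362765; P₂ = 6.362765 / 123 = 0.052.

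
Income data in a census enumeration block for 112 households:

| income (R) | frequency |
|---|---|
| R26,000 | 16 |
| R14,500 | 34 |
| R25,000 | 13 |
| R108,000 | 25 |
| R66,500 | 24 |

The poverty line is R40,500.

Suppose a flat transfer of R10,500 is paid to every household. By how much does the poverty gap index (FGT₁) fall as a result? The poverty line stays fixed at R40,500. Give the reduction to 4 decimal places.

Before: below the line — 34×R14,500, 13×R25,000, 16×R26,000; poverty gap index (FGT₁) = 0.290454.
After the R10,500 transfer: below the line — 34×R25,000, 13×R35,500, 16×R36,500; poverty gap index (FGT₁) = 0.144621.
Reduction = 0.290454 − 0.144621 = 0.1458.

0.1458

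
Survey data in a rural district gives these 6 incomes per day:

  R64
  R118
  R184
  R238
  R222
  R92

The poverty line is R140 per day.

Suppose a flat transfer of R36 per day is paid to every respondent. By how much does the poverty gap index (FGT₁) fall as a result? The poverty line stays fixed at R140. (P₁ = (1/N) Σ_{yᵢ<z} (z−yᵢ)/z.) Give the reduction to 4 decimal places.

Before: below the line — R64, R92, R118; poverty gap index (FGT₁) = 0.173810.
After the R36 transfer: below the line — R100, R128; poverty gap index (FGT₁) = 0.061905.
Reduction = 0.173810 − 0.061905 = 0.1119.

0.1119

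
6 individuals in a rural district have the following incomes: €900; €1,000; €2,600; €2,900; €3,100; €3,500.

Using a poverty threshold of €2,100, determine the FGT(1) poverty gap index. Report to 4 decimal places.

0.1825

Incomes under z: €900, €1,000 (q = 2 of N = 6).
Gap ratios (z−y)/z: (2100−900)/2100 = 0.5714; (2100−1000)/2100 = 0.5238.
Sum of shortfalls = 1.095238; P₁ averages over all N: 1.095238 / 6 = 0.1825.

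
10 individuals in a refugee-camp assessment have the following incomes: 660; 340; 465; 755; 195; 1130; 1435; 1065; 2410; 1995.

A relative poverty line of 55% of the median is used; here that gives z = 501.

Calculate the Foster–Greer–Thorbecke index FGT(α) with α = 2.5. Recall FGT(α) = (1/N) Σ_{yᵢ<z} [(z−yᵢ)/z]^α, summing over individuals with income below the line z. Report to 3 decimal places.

0.035

Poor units: 195, 340, 465 (q = 3 of N = 10).
Relative gaps: (501−195)/501 = 0.6108; (501−340)/501 = 0.3214; (501−465)/501 = 0.0719.
Raised to α = 2.5: 0.29155; 0.05854; 0.00138.
Sum = 0.351474; FGT(2.5) = 0.351474 / 10 = 0.035.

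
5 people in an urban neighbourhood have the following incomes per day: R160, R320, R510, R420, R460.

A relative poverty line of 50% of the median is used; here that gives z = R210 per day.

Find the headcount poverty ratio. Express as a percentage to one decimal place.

1 of the 5 people have income below R210.
H = 1/5 = 20.0%.

20.0%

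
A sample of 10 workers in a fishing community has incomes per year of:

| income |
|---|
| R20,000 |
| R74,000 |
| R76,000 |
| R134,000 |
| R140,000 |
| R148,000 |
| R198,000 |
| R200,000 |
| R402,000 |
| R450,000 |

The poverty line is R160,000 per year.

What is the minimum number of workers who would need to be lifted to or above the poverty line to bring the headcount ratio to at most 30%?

3

6 of the 10 workers are poor, so H = 6/10 = 0.600.
A headcount ratio of at most 30% allows at most ⌊0.30 × 10⌋ = 3 poor workers.
So at least 6 − 3 = 3 must be lifted.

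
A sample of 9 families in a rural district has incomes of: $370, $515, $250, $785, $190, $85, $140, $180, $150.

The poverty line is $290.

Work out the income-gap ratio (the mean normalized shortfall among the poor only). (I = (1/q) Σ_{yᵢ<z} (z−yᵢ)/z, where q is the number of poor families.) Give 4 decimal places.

0.4282

Below z: $85, $140, $150, $180, $190, $250 (q = 6 of N = 9).
Shortfall ratios (z−y)/z: 0.7069, 0.5172, 0.4828, 0.3793, 0.3448, 0.1379; sum = 2.568966.
I averages over the q = 6 poor units only: 2.568966 / 6 = 0.4282.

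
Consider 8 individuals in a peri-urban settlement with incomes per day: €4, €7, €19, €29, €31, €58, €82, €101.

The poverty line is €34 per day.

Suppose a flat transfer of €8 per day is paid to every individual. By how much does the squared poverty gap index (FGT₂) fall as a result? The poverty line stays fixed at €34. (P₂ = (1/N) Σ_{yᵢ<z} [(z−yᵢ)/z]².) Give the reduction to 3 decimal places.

0.107

Before: below the line — €4, €7, €19, €29, €31; squared poverty gap index (FGT₂) = 0.20415.
After the €8 transfer: below the line — €12, €15, €27; squared poverty gap index (FGT₂) = 0.09667.
Reduction = 0.20415 − 0.09667 = 0.107.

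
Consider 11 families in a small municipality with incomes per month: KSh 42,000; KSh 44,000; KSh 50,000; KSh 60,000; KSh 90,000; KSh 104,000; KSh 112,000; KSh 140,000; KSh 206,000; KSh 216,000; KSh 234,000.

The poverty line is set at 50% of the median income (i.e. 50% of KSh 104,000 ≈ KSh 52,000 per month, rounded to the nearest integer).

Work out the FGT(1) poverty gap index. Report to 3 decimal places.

0.035

Incomes under z: KSh 42,000, KSh 44,000, KSh 50,000 (q = 3 of N = 11).
Gap ratios (z−y)/z: (52000−42000)/52000 = 0.1923; (52000−44000)/52000 = 0.1538; (52000−50000)/52000 = 0.0385.
Σ = 0.384615. Dividing by the full population N = 11 gives P₁ = 0.035.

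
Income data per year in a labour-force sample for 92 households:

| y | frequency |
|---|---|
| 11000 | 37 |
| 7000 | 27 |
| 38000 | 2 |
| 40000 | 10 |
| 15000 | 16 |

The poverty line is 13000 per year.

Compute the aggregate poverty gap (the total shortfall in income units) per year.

Below the line: 27×7000, 37×11000 (q = 64 of N = 92).
Individual gaps: 27×(13000−7000) = 162000; 37×(13000−11000) = 74000.
Aggregate gap = 236000.

236000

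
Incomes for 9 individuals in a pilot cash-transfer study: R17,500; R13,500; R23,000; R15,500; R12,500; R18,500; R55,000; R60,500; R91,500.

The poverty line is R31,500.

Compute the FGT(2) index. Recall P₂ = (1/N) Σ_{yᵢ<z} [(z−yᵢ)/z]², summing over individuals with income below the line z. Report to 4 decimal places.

Poor units: R12,500, R13,500, R15,500, R17,500, R18,500, R23,000 (q = 6 of N = 9).
Normalized shortfalls: (31500−12500)/31500 = 0.6032; (31500−13500)/31500 = 0.5714; (31500−15500)/31500 = 0.5079; (31500−17500)/31500 = 0.4444; (31500−18500)/31500 = 0.4127; (31500−23000)/31500 = 0.2698.
Squared: 0.3638; 0.3265; 0.2580; 0.1975; 0.1703; 0.0728.
Sum = 1.389015; P₂ = 1.389015 / 9 = 0.1543.

0.1543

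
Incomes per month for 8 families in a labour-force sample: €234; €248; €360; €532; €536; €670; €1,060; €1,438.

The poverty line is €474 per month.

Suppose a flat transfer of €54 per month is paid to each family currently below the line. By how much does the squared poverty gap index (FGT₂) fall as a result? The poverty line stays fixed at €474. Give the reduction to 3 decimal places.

0.030

Before: below the line — €234, €248, €360; squared poverty gap index (FGT₂) = 0.06769.
After the €54 transfer: below the line — €288, €302, €414; squared poverty gap index (FGT₂) = 0.03771.
Reduction = 0.06769 − 0.03771 = 0.030.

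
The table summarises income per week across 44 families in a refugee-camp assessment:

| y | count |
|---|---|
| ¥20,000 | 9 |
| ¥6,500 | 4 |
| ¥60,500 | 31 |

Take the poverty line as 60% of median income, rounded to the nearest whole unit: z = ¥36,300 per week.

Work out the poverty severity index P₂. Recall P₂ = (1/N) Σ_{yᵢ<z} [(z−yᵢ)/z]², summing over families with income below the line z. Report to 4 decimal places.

Incomes under z: 4×¥6,500, 9×¥20,000 (q = 13 of N = 44).
Normalized shortfalls: (36300−6500)/36300 = 0.8209 (×4); (36300−20000)/36300 = 0.4490 (×9).
Squared: 0.6739 (×4); 0.2016 (×9).
Sum = 4.510446; P₂ = 4.510446 / 44 = 0.1025.

0.1025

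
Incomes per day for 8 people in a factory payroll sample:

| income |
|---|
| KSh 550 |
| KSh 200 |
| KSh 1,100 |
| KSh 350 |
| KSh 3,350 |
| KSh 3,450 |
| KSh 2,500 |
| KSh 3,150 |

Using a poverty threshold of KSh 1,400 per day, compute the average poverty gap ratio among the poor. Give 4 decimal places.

0.6071

Below the line: KSh 200, KSh 350, KSh 550, KSh 1,100 (q = 4 of N = 8).
Relative gaps: 0.8571, 0.7500, 0.6071, 0.2143; sum = 2.428571.
I averages over the q = 4 poor units only: 2.428571 / 4 = 0.6071.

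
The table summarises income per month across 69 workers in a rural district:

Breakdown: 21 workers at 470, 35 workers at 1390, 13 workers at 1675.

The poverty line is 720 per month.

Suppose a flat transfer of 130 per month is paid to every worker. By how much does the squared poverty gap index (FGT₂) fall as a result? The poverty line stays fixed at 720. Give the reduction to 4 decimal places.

0.0282

Before: below the line — 21×470; squared poverty gap index (FGT₂) = 0.036693.
After the 130 transfer: below the line — 21×600; squared poverty gap index (FGT₂) = 0.008454.
Reduction = 0.036693 − 0.008454 = 0.0282.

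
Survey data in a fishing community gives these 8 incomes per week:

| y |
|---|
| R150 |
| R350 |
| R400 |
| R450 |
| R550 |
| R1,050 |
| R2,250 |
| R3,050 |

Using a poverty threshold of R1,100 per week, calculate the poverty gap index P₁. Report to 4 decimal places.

0.4148

Below z: R150, R350, R400, R450, R550, R1,050 (q = 6 of N = 8).
Normalized shortfalls: (1100−150)/1100 = 0.8636; (1100−350)/1100 = 0.6818; (1100−400)/1100 = 0.6364; (1100−450)/1100 = 0.5909; (1100−550)/1100 = 0.5000; (1100−1050)/1100 = 0.0455.
Sum of shortfalls = 3.318182; P₁ averages over all N: 3.318182 / 8 = 0.4148.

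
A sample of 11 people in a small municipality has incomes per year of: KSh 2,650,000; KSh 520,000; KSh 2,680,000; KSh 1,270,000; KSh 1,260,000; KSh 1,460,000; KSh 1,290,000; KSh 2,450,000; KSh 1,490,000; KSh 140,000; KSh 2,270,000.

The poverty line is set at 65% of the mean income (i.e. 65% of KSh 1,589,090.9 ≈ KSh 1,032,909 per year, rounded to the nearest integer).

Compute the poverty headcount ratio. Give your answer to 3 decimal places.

0.182

2 of the 11 people have income below KSh 1,032,909.
H = 2/11 = 0.182.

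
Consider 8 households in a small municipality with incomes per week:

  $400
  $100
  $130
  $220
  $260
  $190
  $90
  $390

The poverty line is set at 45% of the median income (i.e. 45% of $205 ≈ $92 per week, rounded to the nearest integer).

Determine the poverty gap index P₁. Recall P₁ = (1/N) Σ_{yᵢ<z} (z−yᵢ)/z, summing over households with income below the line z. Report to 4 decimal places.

0.0027

Below the line: $90 (q = 1 of N = 8).
Relative gaps: (92−90)/92 = 0.0217.
Sum of shortfalls = 0.021739; P₁ averages over all N: 0.021739 / 8 = 0.0027.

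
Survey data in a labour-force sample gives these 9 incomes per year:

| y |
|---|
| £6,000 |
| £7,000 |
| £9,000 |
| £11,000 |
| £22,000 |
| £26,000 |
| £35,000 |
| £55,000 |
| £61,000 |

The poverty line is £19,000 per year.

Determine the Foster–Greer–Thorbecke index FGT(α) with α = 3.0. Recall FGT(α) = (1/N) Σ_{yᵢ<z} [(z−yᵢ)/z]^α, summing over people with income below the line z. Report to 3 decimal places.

0.088

Incomes under z: £6,000, £7,000, £9,000, £11,000 (q = 4 of N = 9).
Shortfall ratios: (19000−6000)/19000 = 0.6842; (19000−7000)/19000 = 0.6316; (19000−9000)/19000 = 0.5263; (19000−11000)/19000 = 0.4211.
Raised to α = 3.0: 0.32031; 0.25193; 0.14579; 0.07465.
Sum = 0.792681; FGT(3.0) = 0.792681 / 9 = 0.088.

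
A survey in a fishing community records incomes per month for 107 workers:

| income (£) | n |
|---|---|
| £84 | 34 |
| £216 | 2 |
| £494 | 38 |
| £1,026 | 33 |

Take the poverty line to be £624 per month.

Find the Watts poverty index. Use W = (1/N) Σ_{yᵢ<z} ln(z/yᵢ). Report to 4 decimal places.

Below z: 34×£84, 2×£216, 38×£494 (q = 74 of N = 107).
ln(z/y) terms: ln(624/84) = 2.0053 (×34); ln(624/216) = 1.0609 (×2); ln(624/494) = 0.2336 (×38).
W = 79.180450 / 107 = 0.7400.

0.7400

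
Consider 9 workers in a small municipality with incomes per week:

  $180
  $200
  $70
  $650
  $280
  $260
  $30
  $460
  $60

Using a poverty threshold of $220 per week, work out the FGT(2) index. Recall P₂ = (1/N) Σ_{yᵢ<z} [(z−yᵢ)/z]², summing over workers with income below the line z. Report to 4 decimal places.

Below z: $30, $60, $70, $180, $200 (q = 5 of N = 9).
Normalized shortfalls: (220−30)/220 = 0.8636; (220−60)/220 = 0.7273; (220−70)/220 = 0.6818; (220−180)/220 = 0.1818; (220−200)/220 = 0.0909.
Squared: 0.7459; 0.5289; 0.4649; 0.0331; 0.0083.
Sum = 1.780992; P₂ = 1.780992 / 9 = 0.1979.

0.1979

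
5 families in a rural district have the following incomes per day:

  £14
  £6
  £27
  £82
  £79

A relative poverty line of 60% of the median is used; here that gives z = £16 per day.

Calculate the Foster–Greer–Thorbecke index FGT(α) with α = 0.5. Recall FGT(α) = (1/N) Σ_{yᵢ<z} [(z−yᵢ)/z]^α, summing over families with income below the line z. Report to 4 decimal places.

Below z: £6, £14 (q = 2 of N = 5).
Gap ratios (z−y)/z: (16−6)/16 = 0.6250; (16−14)/16 = 0.1250.
Raised to α = 0.5: 0.79057; 0.35355.
Sum = 1.144123; FGT(0.5) = 1.144123 / 5 = 0.2288.

0.2288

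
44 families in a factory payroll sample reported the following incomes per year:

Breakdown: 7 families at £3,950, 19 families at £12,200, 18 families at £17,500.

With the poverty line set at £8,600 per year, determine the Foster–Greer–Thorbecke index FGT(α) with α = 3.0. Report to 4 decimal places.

Below z: 7×£3,950 (q = 7 of N = 44).
Normalized shortfalls: (8600−3950)/8600 = 0.5407 (×7).
Raised to α = 3.0: 0.15808 (×7).
Sum = 1.106526; FGT(3.0) = 1.106526 / 44 = 0.0251.

0.0251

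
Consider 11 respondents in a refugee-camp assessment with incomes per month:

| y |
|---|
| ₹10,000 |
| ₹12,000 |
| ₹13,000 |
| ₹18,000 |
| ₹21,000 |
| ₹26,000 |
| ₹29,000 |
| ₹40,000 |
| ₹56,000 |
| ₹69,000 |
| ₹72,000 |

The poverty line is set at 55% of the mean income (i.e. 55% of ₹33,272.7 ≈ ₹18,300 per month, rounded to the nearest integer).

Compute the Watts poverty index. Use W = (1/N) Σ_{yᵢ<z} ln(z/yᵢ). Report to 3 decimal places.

0.126

Poor units: ₹10,000, ₹12,000, ₹13,000, ₹18,000 (q = 4 of N = 11).
ln(z/y) terms: ln(18300/10000) = 0.6043; ln(18300/12000) = 0.4220; ln(18300/13000) = 0.3420; ln(18300/18000) = 0.0165.
W = 1.384791 / 11 = 0.126.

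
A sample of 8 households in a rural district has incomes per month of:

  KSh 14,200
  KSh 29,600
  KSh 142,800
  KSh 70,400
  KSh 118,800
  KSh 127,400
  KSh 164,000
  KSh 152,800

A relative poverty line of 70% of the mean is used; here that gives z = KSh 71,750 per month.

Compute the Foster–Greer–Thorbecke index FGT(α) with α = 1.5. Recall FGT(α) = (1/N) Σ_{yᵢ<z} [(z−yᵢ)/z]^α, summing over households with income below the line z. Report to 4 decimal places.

0.1464

Incomes under z: KSh 14,200, KSh 29,600, KSh 70,400 (q = 3 of N = 8).
Shortfall ratios: (71750−14200)/71750 = 0.8021; (71750−29600)/71750 = 0.5875; (71750−70400)/71750 = 0.0188.
Raised to α = 1.5: 0.71835; 0.45026; 0.00258.
Sum = 1.171189; FGT(1.5) = 1.171189 / 8 = 0.1464.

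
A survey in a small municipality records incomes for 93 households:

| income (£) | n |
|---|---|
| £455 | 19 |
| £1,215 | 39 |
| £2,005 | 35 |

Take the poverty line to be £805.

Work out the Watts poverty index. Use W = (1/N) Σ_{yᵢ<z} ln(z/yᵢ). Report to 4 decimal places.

Below the line: 19×£455 (q = 19 of N = 93).
Log shortfalls: ln(805/455) = 0.5705 (×19).
W = 10.840352 / 93 = 0.1166.

0.1166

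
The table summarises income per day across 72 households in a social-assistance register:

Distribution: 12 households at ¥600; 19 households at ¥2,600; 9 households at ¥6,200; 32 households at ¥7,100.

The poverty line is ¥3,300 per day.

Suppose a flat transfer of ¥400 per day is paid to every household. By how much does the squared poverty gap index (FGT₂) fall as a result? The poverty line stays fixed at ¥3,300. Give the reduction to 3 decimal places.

0.040

Before: below the line — 12×¥600, 19×¥2,600; squared poverty gap index (FGT₂) = 0.12344.
After the ¥400 transfer: below the line — 12×¥1,000, 19×¥3,000; squared poverty gap index (FGT₂) = 0.08314.
Reduction = 0.12344 − 0.08314 = 0.040.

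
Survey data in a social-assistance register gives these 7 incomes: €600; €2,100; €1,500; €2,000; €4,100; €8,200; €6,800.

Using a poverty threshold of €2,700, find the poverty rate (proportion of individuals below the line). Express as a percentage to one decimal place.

57.1%

4 of the 7 individuals have income below €2,700.
H = 4/7 = 57.1%.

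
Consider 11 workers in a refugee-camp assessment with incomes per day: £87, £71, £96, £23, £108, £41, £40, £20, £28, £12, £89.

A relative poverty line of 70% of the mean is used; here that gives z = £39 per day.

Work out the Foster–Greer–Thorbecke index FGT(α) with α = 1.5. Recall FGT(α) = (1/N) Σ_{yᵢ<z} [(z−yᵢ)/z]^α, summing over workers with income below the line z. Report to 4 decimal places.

Below z: £12, £20, £23, £28 (q = 4 of N = 11).
Relative gaps: (39−12)/39 = 0.6923; (39−20)/39 = 0.4872; (39−23)/39 = 0.4103; (39−28)/39 = 0.2821.
Raised to α = 1.5: 0.57603; 0.34004; 0.26277; 0.14979.
Sum = 1.328645; FGT(1.5) = 1.328645 / 11 = 0.1208.

0.1208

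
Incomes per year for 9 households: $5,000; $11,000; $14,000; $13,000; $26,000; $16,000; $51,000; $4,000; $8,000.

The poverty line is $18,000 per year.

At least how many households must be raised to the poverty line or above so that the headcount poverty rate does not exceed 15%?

6

Currently q = 7 of N = 9 are below the line (H = 0.778).
A headcount ratio of at most 15% allows at most ⌊0.15 × 9⌋ = 1 poor households.
So at least 7 − 1 = 6 must be lifted.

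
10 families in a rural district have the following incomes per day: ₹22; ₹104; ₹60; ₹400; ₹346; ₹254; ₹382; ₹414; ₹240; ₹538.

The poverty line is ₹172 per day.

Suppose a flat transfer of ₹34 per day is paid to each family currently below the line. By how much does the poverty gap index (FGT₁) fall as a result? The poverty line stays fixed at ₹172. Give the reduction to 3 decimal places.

Before: below the line — ₹22, ₹60, ₹104; poverty gap index (FGT₁) = 0.19186.
After the ₹34 transfer: below the line — ₹56, ₹94, ₹138; poverty gap index (FGT₁) = 0.13256.
Reduction = 0.19186 − 0.13256 = 0.059.

0.059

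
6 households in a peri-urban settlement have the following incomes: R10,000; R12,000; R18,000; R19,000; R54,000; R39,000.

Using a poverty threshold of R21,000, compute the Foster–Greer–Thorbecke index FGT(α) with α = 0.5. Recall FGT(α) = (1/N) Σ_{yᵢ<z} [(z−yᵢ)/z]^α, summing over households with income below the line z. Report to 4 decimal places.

0.3442

Poor units: R10,000, R12,000, R18,000, R19,000 (q = 4 of N = 6).
Normalized shortfalls: (21000−10000)/21000 = 0.5238; (21000−12000)/21000 = 0.4286; (21000−18000)/21000 = 0.1429; (21000−19000)/21000 = 0.0952.
Raised to α = 0.5: 0.72375; 0.65465; 0.37796; 0.30861.
Sum = 2.064972; FGT(0.5) = 2.064972 / 6 = 0.3442.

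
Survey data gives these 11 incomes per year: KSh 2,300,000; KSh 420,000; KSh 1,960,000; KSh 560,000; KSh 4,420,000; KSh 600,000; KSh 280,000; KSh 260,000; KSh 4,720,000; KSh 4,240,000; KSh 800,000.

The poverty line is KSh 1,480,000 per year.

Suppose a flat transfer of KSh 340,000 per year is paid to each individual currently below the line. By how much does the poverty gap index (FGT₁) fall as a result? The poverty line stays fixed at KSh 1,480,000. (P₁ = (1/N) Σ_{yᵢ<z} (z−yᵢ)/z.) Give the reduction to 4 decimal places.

Before: below the line — KSh 260,000, KSh 280,000, KSh 420,000, KSh 560,000, KSh 600,000, KSh 800,000; poverty gap index (FGT₁) = 0.366093.
After the KSh 340,000 transfer: below the line — KSh 600,000, KSh 620,000, KSh 760,000, KSh 900,000, KSh 940,000, KSh 1,140,000; poverty gap index (FGT₁) = 0.240786.
Reduction = 0.366093 − 0.240786 = 0.1253.

0.1253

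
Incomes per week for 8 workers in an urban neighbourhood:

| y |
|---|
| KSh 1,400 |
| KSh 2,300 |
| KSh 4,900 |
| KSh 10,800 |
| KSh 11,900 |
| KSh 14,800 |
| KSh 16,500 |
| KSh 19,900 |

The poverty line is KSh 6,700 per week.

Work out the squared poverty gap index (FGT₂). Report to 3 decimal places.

Below z: KSh 1,400, KSh 2,300, KSh 4,900 (q = 3 of N = 8).
Relative gaps: (6700−1400)/6700 = 0.7910; (6700−2300)/6700 = 0.6567; (6700−4900)/6700 = 0.2687.
Squared: 0.6258; 0.4313; 0.0722.
Sum = 1.129205; P₂ = 1.129205 / 8 = 0.141.

0.141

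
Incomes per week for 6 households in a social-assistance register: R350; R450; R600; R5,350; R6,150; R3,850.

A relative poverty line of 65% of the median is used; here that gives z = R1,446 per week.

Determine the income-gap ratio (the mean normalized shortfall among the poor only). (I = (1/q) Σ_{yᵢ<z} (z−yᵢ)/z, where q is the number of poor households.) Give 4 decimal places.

Poor units: R350, R450, R600 (q = 3 of N = 6).
Shortfall ratios (z−y)/z: 0.7580, 0.6888, 0.5851; sum = 2.031812.
I averages over the q = 3 poor units only: 2.031812 / 3 = 0.6773.

0.6773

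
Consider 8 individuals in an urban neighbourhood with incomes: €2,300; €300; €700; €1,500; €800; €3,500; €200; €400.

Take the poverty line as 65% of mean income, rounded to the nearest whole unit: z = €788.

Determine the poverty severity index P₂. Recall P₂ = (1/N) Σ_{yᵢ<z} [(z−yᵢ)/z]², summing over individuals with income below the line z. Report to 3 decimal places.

0.149

Incomes under z: €200, €300, €400, €700 (q = 4 of N = 8).
Normalized shortfalls: (788−200)/788 = 0.7462; (788−300)/788 = 0.6193; (788−400)/788 = 0.4924; (788−700)/788 = 0.1117.
Squared: 0.5568; 0.3835; 0.2424; 0.0125.
Sum = 1.195238; P₂ = 1.195238 / 8 = 0.149.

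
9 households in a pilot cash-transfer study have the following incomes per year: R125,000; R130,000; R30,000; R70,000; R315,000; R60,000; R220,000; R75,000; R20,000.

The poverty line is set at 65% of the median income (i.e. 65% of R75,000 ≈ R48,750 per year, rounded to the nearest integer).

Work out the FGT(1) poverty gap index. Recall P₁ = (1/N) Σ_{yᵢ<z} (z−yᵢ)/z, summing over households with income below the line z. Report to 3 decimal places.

Below z: R20,000, R30,000 (q = 2 of N = 9).
Shortfall ratios: (48750−20000)/48750 = 0.5897; (48750−30000)/48750 = 0.3846.
Σ = 0.974359. Dividing by the full population N = 9 gives P₁ = 0.108.

0.108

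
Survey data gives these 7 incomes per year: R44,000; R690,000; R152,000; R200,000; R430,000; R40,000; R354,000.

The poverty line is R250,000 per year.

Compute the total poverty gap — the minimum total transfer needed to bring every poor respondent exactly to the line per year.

Incomes under z: R40,000, R44,000, R152,000, R200,000 (q = 4 of N = 7).
Individual gaps: 250000−40000 = 210000; 250000−44000 = 206000; 250000−152000 = 98000; 250000−200000 = 50000.
Aggregate gap = R564,000.

R564,000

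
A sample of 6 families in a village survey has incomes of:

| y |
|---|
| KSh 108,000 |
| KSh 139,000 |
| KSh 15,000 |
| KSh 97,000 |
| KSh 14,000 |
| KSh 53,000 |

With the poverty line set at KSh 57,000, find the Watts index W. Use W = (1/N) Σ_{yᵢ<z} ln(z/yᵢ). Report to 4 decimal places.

0.4686

Below z: KSh 14,000, KSh 15,000, KSh 53,000 (q = 3 of N = 6).
ln(z/y) terms: ln(57000/14000) = 1.4040; ln(57000/15000) = 1.3350; ln(57000/53000) = 0.0728.
W = 2.811754 / 6 = 0.4686.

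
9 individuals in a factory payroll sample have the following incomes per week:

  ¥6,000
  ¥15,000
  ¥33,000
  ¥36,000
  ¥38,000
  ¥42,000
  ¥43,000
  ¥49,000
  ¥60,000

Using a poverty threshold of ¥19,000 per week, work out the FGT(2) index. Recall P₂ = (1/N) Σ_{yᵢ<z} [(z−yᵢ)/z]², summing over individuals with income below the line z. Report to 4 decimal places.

Below z: ¥6,000, ¥15,000 (q = 2 of N = 9).
Shortfall ratios: (19000−6000)/19000 = 0.6842; (19000−15000)/19000 = 0.2105.
Squared: 0.4681; 0.0443.
Sum = 0.512465; P₂ = 0.512465 / 9 = 0.0569.

0.0569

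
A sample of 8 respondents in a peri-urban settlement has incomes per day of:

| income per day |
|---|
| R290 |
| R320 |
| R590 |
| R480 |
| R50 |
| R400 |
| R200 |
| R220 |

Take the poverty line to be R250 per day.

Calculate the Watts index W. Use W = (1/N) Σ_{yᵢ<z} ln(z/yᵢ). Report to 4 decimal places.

Below z: R50, R200, R220 (q = 3 of N = 8).
Log gaps: ln(250/50) = 1.6094; ln(250/200) = 0.2231; ln(250/220) = 0.1278.
W = 1.960415 / 8 = 0.2451.

0.2451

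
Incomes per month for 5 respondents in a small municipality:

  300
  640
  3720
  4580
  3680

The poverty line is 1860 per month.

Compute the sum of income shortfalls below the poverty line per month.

Poor units: 300, 640 (q = 2 of N = 5).
Individual gaps: 1860−300 = 1560; 1860−640 = 1220.
Aggregate gap = 2780.

2780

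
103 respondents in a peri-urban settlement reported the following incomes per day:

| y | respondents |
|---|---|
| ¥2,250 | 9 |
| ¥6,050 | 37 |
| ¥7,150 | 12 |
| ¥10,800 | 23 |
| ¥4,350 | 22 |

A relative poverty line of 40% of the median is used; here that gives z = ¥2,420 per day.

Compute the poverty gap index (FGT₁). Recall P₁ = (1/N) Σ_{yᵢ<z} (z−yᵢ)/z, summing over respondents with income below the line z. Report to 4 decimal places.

Below z: 9×¥2,250 (q = 9 of N = 103).
Relative gaps: (2420−2250)/2420 = 0.0702 (×9).
Sum of shortfalls = 0.632231; P₁ averages over all N: 0.632231 / 103 = 0.0061.

0.0061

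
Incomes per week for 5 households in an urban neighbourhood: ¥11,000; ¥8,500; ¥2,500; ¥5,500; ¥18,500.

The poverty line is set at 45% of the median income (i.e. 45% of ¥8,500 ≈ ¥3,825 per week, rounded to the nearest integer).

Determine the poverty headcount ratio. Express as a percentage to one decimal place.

20.0%

1 of the 5 households have income below ¥3,825.
H = 1/5 = 20.0%.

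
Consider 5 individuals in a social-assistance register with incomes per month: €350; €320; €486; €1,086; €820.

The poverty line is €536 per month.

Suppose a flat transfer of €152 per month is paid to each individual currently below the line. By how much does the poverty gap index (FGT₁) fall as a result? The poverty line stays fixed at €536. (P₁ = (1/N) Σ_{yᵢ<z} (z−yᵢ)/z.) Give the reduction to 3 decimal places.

0.132

Before: below the line — €320, €350, €486; poverty gap index (FGT₁) = 0.16866.
After the €152 transfer: below the line — €472, €502; poverty gap index (FGT₁) = 0.03657.
Reduction = 0.16866 − 0.03657 = 0.132.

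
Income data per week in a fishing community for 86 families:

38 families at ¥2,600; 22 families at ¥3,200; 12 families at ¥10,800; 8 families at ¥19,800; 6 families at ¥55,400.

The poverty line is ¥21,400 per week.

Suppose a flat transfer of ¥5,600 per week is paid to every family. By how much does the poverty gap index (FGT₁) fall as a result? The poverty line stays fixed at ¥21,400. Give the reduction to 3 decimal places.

Before: below the line — 38×¥2,600, 22×¥3,200, 12×¥10,800, 8×¥19,800; poverty gap index (FGT₁) = 0.68181.
After the ¥5,600 transfer: below the line — 38×¥8,200, 22×¥8,800, 12×¥16,400; poverty gap index (FGT₁) = 0.45577.
Reduction = 0.68181 − 0.45577 = 0.226.

0.226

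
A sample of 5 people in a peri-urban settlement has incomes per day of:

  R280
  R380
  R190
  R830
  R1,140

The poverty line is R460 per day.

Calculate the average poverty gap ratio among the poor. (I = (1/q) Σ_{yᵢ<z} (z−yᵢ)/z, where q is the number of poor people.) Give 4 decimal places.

0.3841

Incomes under z: R190, R280, R380 (q = 3 of N = 5).
Relative gaps: 0.5870, 0.3913, 0.1739; sum = 1.152174.
I averages over the q = 3 poor units only: 1.152174 / 3 = 0.3841.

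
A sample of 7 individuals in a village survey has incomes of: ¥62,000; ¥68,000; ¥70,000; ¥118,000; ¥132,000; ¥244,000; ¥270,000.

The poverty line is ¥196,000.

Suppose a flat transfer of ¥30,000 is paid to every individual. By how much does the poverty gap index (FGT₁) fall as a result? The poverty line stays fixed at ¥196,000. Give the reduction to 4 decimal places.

0.1093

Before: below the line — ¥62,000, ¥68,000, ¥70,000, ¥118,000, ¥132,000; poverty gap index (FGT₁) = 0.386297.
After the ¥30,000 transfer: below the line — ¥92,000, ¥98,000, ¥100,000, ¥148,000, ¥162,000; poverty gap index (FGT₁) = 0.276968.
Reduction = 0.386297 − 0.276968 = 0.1093.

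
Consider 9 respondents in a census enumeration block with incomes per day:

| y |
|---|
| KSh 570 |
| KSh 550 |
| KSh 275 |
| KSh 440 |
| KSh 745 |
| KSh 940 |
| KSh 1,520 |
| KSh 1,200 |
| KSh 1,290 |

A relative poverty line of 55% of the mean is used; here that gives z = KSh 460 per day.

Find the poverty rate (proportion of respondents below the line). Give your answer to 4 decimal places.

2 of the 9 respondents have income below KSh 460.
H = 2/9 = 0.2222.

0.2222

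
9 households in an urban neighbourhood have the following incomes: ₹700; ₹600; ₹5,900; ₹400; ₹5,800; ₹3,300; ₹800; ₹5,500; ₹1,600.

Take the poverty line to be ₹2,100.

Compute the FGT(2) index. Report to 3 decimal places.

0.228

Incomes under z: ₹400, ₹600, ₹700, ₹800, ₹1,600 (q = 5 of N = 9).
Normalized shortfalls: (2100−400)/2100 = 0.8095; (2100−600)/2100 = 0.7143; (2100−700)/2100 = 0.6667; (2100−800)/2100 = 0.6190; (2100−1600)/2100 = 0.2381.
Squared: 0.6553; 0.5102; 0.4444; 0.3832; 0.0567.
Sum = 2.049887; P₂ = 2.049887 / 9 = 0.228.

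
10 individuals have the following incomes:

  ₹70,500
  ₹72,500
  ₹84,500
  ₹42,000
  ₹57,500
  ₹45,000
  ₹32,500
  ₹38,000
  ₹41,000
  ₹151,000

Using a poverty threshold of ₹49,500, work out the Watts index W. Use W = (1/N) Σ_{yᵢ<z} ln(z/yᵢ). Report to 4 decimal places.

Below z: ₹32,500, ₹38,000, ₹41,000, ₹42,000, ₹45,000 (q = 5 of N = 10).
Log gaps: ln(49500/32500) = 0.4207; ln(49500/38000) = 0.2644; ln(49500/41000) = 0.1884; ln(49500/42000) = 0.1643; ln(49500/45000) = 0.0953.
W = 1.133133 / 10 = 0.1133.

0.1133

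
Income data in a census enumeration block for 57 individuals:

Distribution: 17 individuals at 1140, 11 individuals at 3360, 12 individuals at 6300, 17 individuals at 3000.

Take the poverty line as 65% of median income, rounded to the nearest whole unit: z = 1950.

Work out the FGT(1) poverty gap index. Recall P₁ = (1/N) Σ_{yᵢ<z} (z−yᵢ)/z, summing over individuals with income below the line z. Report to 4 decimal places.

0.1239

Below the line: 17×1140 (q = 17 of N = 57).
Normalized shortfalls: (1950−1140)/1950 = 0.4154 (×17).
Σ = 7.061538. Dividing by the full population N = 57 gives P₁ = 0.1239.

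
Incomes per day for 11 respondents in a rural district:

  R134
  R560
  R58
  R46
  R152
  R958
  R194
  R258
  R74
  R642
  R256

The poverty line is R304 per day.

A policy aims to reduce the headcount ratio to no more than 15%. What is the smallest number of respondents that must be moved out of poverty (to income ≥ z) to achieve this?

7

Currently q = 8 of N = 11 are below the line (H = 0.727).
A headcount ratio of at most 15% allows at most ⌊0.15 × 11⌋ = 1 poor respondents.
So at least 8 − 1 = 7 must be lifted.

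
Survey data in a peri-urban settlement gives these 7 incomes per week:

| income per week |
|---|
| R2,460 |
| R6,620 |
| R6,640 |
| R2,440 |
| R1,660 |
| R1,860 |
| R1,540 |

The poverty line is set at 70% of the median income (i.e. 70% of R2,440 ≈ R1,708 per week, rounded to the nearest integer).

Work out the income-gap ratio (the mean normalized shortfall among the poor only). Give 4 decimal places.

0.0632

Below the line: R1,540, R1,660 (q = 2 of N = 7).
Relative gaps: 0.0984, 0.0281; sum = 0.126464.
I averages over the q = 2 poor units only: 0.126464 / 2 = 0.0632.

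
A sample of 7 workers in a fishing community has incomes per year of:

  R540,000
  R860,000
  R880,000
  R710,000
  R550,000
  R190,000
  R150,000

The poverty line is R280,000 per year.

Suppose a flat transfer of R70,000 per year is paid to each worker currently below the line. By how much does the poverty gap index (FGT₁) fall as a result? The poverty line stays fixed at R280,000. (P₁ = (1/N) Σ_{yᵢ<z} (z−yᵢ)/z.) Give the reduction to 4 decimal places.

0.0714

Before: below the line — R150,000, R190,000; poverty gap index (FGT₁) = 0.112245.
After the R70,000 transfer: below the line — R220,000, R260,000; poverty gap index (FGT₁) = 0.040816.
Reduction = 0.112245 − 0.040816 = 0.0714.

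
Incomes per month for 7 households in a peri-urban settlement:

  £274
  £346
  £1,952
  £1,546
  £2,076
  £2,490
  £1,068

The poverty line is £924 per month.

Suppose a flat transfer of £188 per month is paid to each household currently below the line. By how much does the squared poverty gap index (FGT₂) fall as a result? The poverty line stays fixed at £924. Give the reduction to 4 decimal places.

0.0654

Before: below the line — £274, £346; squared poverty gap index (FGT₂) = 0.126595.
After the £188 transfer: below the line — £462, £534; squared poverty gap index (FGT₂) = 0.061164.
Reduction = 0.126595 − 0.061164 = 0.0654.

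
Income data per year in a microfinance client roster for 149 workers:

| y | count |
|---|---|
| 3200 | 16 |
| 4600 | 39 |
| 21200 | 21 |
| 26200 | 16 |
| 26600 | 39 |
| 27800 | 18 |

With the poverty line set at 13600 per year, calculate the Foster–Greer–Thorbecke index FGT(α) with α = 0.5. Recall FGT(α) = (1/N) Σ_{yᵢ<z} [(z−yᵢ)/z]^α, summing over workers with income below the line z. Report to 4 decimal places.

Below the line: 16×3200, 39×4600 (q = 55 of N = 149).
Relative gaps: (13600−3200)/13600 = 0.7647 (×16); (13600−4600)/13600 = 0.6618 (×39).
Raised to α = 0.5: 0.87447 (×16); 0.81349 (×39).
Sum = 45.717674; FGT(0.5) = 45.717674 / 149 = 0.3068.

0.3068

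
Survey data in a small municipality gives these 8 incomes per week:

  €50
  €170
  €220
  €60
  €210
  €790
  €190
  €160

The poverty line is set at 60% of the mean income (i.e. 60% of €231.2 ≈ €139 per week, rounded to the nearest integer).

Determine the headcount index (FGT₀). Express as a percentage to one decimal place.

2 of the 8 families have income below €139.
H = 2/8 = 25.0%.

25.0%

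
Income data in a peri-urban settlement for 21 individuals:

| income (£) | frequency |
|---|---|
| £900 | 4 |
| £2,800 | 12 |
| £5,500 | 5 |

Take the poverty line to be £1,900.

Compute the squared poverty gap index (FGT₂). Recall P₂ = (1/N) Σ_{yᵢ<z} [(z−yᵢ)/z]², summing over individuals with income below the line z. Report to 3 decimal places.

0.053

Below z: 4×£900 (q = 4 of N = 21).
Shortfall ratios: (1900−900)/1900 = 0.5263 (×4).
Squared: 0.2770 (×4).
Sum = 1.108033; P₂ = 1.108033 / 21 = 0.053.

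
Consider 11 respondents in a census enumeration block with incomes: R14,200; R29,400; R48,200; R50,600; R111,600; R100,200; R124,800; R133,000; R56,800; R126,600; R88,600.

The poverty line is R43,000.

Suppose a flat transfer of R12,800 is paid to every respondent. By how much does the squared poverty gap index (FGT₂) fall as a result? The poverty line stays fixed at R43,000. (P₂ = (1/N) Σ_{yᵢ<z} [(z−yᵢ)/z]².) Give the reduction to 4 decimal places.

Before: below the line — R14,200, R29,400; squared poverty gap index (FGT₂) = 0.049875.
After the R12,800 transfer: below the line — R27,000, R42,200; squared poverty gap index (FGT₂) = 0.012618.
Reduction = 0.049875 − 0.012618 = 0.0373.

0.0373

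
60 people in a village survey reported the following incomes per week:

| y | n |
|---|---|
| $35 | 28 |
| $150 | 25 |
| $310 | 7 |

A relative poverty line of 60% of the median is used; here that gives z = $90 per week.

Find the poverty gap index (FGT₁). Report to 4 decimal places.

0.2852

Poor units: 28×$35 (q = 28 of N = 60).
Shortfall ratios: (90−35)/90 = 0.6111 (×28).
Σ = 17.111111. Dividing by the full population N = 60 gives P₁ = 0.2852.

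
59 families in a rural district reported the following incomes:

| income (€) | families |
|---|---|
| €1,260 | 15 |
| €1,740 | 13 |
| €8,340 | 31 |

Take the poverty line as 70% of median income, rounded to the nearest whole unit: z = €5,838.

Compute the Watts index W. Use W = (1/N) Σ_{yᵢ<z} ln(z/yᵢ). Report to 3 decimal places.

Below the line: 15×€1,260, 13×€1,740 (q = 28 of N = 59).
Log shortfalls: ln(5838/1260) = 1.5333 (×15); ln(5838/1740) = 1.2105 (×13).
W = 38.735689 / 59 = 0.657.

0.657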